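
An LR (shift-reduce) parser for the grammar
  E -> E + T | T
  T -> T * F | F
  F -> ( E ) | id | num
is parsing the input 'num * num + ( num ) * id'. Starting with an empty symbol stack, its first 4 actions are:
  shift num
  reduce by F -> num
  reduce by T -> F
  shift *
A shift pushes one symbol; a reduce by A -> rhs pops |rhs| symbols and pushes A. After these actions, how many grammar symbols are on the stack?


Tracking the symbol stack through each action:
  Action 1: shift 'num' : push -> stack = [num] (size 1)
  Action 2: reduce by F -> num : pop 1, push F -> stack = [F] (size 1)
  Action 3: reduce by T -> F : pop 1, push T -> stack = [T] (size 1)
  Action 4: shift '*' : push -> stack = [T, *] (size 2)
Final stack size: 2

2


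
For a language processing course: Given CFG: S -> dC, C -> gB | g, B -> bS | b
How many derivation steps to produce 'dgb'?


Grammar: S -> dC, C -> gB | g, B -> bS | b
Deriving 'dgb':
Step 1: S -> dC => dC
Step 2: C -> gB => dgB
Step 3: B -> b => dgb
Total derivation steps: 3

3


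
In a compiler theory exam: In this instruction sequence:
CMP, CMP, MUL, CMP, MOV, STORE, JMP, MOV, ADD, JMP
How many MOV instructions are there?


Scanning instruction sequence for MOV:
  Position 1: CMP
  Position 2: CMP
  Position 3: MUL
  Position 4: CMP
  Position 5: MOV <- MATCH
  Position 6: STORE
  Position 7: JMP
  Position 8: MOV <- MATCH
  Position 9: ADD
  Position 10: JMP
Matches at positions: [5, 8]
Total MOV count: 2

2


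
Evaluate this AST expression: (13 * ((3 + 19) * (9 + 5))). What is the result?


Expression: (13 * ((3 + 19) * (9 + 5)))
Evaluating step by step:
  3 + 19 = 22
  9 + 5 = 14
  22 * 14 = 308
  13 * 308 = 4004
Result: 4004

4004


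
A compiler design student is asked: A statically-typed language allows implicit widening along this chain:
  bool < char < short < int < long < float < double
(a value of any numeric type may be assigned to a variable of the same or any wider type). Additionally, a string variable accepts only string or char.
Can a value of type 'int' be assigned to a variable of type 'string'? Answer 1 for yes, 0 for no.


Target variable type: string
Source value type: int
Rule: string accepts only {string, char}
  source 'int' in {string, char}? No
Result: 0

0


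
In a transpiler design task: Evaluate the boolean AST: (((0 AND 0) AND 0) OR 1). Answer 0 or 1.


Step 1: Evaluate inner node
  0 AND 0 = 0
Step 2: Evaluate next node
  0 AND 0 = 0
Step 3: Evaluate root node
  0 OR 1 = 1

1


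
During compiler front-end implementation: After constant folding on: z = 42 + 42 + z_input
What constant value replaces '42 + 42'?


Identifying constant sub-expression:
  Original: z = 42 + 42 + z_input
  42 and 42 are both compile-time constants
  Evaluating: 42 + 42 = 84
  After folding: z = 84 + z_input

84


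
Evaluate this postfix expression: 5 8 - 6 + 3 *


Processing tokens left to right:
Push 5, Push 8
Pop 5 and 8, compute 5 - 8 = -3, push -3
Push 6
Pop -3 and 6, compute -3 + 6 = 3, push 3
Push 3
Pop 3 and 3, compute 3 * 3 = 9, push 9
Stack result: 9

9


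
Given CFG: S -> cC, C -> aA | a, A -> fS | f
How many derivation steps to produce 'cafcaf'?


Grammar: S -> cC, C -> aA | a, A -> fS | f
Deriving 'cafcaf':
Step 1: S -> cC => cC
Step 2: C -> aA => caA
Step 3: A -> fS => cafS
Step 4: S -> cC => cafcC
Step 5: C -> aA => cafcaA
Step 6: A -> f => cafcaf
Total derivation steps: 6

6


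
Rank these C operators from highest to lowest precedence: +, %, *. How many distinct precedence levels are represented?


Looking up precedence for each operator:
  + -> precedence 5
  % -> precedence 6
  * -> precedence 6
Sorted highest to lowest: %, *, +
Distinct precedence values: [6, 5]
Number of distinct levels: 2

2


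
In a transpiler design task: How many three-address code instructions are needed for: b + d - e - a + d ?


Expression: b + d - e - a + d
Generating three-address code (respecting * over +/- precedence):
  Instruction 1: t1 = b + d
  Instruction 2: t2 = t1 - e
  Instruction 3: t3 = t2 - a
  Instruction 4: t4 = t3 + d
Total instructions: 4

4


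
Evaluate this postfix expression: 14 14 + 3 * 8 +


Processing tokens left to right:
Push 14, Push 14
Pop 14 and 14, compute 14 + 14 = 28, push 28
Push 3
Pop 28 and 3, compute 28 * 3 = 84, push 84
Push 8
Pop 84 and 8, compute 84 + 8 = 92, push 92
Stack result: 92

92


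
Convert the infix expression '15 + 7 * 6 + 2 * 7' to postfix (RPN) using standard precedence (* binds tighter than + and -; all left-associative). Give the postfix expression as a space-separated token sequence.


Applying the shunting-yard algorithm:
  Operand 15 -> output
  Push '+' onto operator stack -> op-stack: [+]
  Operand 7 -> output
  Push '*' onto operator stack -> op-stack: [+, *]
  Operand 6 -> output
  See '+' (prec 1); top '*' (prec 2) >= it -> pop '*' to output
  See '+' (prec 1); top '+' (prec 1) >= it -> pop '+' to output
  Push '+' onto operator stack -> op-stack: [+]
  Operand 2 -> output
  Push '*' onto operator stack -> op-stack: [+, *]
  Operand 7 -> output
  End of input: pop '*' to output
  End of input: pop '+' to output
Postfix result: 15 7 6 * + 2 7 * +

15 7 6 * + 2 7 * +


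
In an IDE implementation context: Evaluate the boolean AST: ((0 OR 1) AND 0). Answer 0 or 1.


Step 1: Evaluate inner node
  0 OR 1 = 1
Step 2: Evaluate root node
  1 AND 0 = 0

0


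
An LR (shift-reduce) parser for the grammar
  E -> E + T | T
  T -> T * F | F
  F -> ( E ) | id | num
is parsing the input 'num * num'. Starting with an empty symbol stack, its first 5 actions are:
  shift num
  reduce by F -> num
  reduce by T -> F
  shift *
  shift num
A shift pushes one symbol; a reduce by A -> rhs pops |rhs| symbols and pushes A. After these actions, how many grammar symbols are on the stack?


Tracking the symbol stack through each action:
  Action 1: shift 'num' : push -> stack = [num] (size 1)
  Action 2: reduce by F -> num : pop 1, push F -> stack = [F] (size 1)
  Action 3: reduce by T -> F : pop 1, push T -> stack = [T] (size 1)
  Action 4: shift '*' : push -> stack = [T, *] (size 2)
  Action 5: shift 'num' : push -> stack = [T, *, num] (size 3)
Final stack size: 3

3


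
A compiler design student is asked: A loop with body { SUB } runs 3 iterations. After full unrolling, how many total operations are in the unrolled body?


Loop body operations: SUB (1 op per iteration)
Unrolling 3 iterations:
  Iteration 1: SUB (1 ops)
  Iteration 2: SUB (1 ops)
  Iteration 3: SUB (1 ops)
Total: 3 iterations * 1 ops/iter = 3 operations

3


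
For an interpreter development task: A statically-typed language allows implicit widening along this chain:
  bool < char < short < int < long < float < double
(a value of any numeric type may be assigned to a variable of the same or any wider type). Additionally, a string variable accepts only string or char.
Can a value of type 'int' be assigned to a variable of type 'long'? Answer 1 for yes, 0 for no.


Target variable type: long
Source value type: int
Numeric ranks: int=3, long=4
Widening allowed iff rank(source) <= rank(target): 3 <= 4? Yes
Result: 1

1


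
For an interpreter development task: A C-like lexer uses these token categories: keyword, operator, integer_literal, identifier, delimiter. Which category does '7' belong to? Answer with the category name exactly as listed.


Token: '7'
Checking categories:
  identifier: no
  integer_literal: YES
  operator: no
  keyword: no
  delimiter: no
Category: integer_literal

integer_literal


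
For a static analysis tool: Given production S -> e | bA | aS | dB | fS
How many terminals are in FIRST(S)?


Production: S -> e | bA | aS | dB | fS
Examining each alternative for leading terminals:
  S -> e : first terminal = 'e'
  S -> bA : first terminal = 'b'
  S -> aS : first terminal = 'a'
  S -> dB : first terminal = 'd'
  S -> fS : first terminal = 'f'
FIRST(S) = {a, b, d, e, f}
Count: 5

5


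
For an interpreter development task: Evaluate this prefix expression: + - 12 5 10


Parsing prefix expression: + - 12 5 10
Step 1: Innermost operation '- 12 5'
  12 - 5 = 7
Step 2: Outer operation '+ [7] 10'
  7 + 10 = 17

17


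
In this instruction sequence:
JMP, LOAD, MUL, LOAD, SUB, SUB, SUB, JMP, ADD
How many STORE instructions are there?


Scanning instruction sequence for STORE:
  Position 1: JMP
  Position 2: LOAD
  Position 3: MUL
  Position 4: LOAD
  Position 5: SUB
  Position 6: SUB
  Position 7: SUB
  Position 8: JMP
  Position 9: ADD
Matches at positions: []
Total STORE count: 0

0


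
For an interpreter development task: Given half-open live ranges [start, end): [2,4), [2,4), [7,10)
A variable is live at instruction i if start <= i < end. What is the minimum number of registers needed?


Live ranges:
  Var0: [2, 4)
  Var1: [2, 4)
  Var2: [7, 10)
Sweep-line events (position, delta, active):
  pos=2 start -> active=1
  pos=2 start -> active=2
  pos=4 end -> active=1
  pos=4 end -> active=0
  pos=7 start -> active=1
  pos=10 end -> active=0
Maximum simultaneous active: 2
Minimum registers needed: 2

2


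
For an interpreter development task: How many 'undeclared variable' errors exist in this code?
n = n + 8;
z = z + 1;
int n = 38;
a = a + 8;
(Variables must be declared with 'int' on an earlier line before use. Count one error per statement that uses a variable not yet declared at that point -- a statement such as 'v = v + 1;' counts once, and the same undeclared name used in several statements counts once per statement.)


Scanning code line by line:
  Line 1: use 'n' -> ERROR (undeclared)
  Line 2: use 'z' -> ERROR (undeclared)
  Line 3: declare 'n' -> declared = ['n']
  Line 4: use 'a' -> ERROR (undeclared)
Total undeclared variable errors: 3

3


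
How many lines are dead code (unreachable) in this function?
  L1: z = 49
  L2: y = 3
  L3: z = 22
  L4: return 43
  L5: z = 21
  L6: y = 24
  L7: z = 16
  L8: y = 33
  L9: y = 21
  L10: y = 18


Analyzing control flow:
  L1: reachable (before return)
  L2: reachable (before return)
  L3: reachable (before return)
  L4: reachable (return statement)
  L5: DEAD (after return at L4)
  L6: DEAD (after return at L4)
  L7: DEAD (after return at L4)
  L8: DEAD (after return at L4)
  L9: DEAD (after return at L4)
  L10: DEAD (after return at L4)
Return at L4, total lines = 10
Dead lines: L5 through L10
Count: 6

6


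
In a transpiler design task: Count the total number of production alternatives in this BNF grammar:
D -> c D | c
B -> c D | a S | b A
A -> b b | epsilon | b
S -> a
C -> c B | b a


Counting alternatives per rule:
  D: 2 alternative(s)
  B: 3 alternative(s)
  A: 3 alternative(s)
  S: 1 alternative(s)
  C: 2 alternative(s)
Sum: 2 + 3 + 3 + 1 + 2 = 11

11


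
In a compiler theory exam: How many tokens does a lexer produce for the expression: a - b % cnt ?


Scanning 'a - b % cnt'
Token 1: 'a' -> identifier
Token 2: '-' -> operator
Token 3: 'b' -> identifier
Token 4: '%' -> operator
Token 5: 'cnt' -> identifier
Total tokens: 5

5


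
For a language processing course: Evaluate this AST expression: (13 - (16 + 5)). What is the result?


Expression: (13 - (16 + 5))
Evaluating step by step:
  16 + 5 = 21
  13 - 21 = -8
Result: -8

-8


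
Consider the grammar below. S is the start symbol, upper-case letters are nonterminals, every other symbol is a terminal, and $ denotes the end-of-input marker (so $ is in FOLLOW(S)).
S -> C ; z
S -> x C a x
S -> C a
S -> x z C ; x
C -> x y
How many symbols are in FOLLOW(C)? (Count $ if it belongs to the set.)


S is the start symbol and does not occur in any rule body, so FOLLOW(S) = {$}.
Examining every occurrence of C in a rule body:
  S -> C ; z : C is followed by terminal ';' -> add ';'
  S -> x C a x : C is followed by terminal 'a' -> add 'a'
  S -> C a : C is followed by terminal 'a' -> add 'a' (already in the set)
  S -> x z C ; x : C is followed by terminal ';' -> add ';' (already in the set)
  C -> x y : C does not occur in the body -> contributes nothing
FOLLOW(C) = {;, a}
Count: 2

2


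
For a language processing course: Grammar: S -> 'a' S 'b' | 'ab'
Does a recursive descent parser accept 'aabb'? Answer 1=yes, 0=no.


Grammar accepts strings of the form a^n b^n (n >= 1)
Word: 'aabb'
Counting: 2 a's and 2 b's
Check: 2 == 2? Yes
Derivation (S -> aSb applied 1 time(s), then S -> ab): S => aSb => aabb
Accepted

1


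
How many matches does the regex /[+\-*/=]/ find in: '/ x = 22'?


Pattern: /[+\-*/=]/ (operators)
Input: '/ x = 22'
Scanning for matches:
  Match 1: '/'
  Match 2: '='
Total matches: 2

2


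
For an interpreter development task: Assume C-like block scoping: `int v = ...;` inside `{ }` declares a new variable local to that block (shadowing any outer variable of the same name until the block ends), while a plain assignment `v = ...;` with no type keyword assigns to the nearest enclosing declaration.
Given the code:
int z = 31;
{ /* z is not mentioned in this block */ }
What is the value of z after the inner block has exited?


Analyzing scoping rules:
Outer scope: declares z = 31
Inner block: z is neither redeclared nor assigned -> unchanged
After the block -> 31
Result: 31

31


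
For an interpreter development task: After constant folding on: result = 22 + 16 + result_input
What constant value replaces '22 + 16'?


Identifying constant sub-expression:
  Original: result = 22 + 16 + result_input
  22 and 16 are both compile-time constants
  Evaluating: 22 + 16 = 38
  After folding: result = 38 + result_input

38


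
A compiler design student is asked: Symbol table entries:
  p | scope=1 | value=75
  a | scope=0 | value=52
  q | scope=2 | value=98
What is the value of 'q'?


Searching symbol table for 'q':
  p | scope=1 | value=75
  a | scope=0 | value=52
  q | scope=2 | value=98 <- MATCH
Found 'q' at scope 2 with value 98

98


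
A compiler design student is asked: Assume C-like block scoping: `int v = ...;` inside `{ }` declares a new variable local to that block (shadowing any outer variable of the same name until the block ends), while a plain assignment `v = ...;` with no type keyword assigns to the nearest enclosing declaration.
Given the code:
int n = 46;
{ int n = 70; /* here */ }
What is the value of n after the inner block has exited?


Analyzing scoping rules:
Outer scope: declares n = 46
Inner block: 'int n = 70;' declares a NEW n that shadows the outer one
When the block exits the inner n goes out of scope; the outer n was never modified -> 46
Result: 46

46


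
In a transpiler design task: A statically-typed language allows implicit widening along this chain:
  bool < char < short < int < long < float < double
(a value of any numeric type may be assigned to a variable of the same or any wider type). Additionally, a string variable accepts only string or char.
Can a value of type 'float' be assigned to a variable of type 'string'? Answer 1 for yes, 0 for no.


Target variable type: string
Source value type: float
Rule: string accepts only {string, char}
  source 'float' in {string, char}? No
Result: 0

0


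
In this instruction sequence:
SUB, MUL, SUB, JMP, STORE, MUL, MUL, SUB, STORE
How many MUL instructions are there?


Scanning instruction sequence for MUL:
  Position 1: SUB
  Position 2: MUL <- MATCH
  Position 3: SUB
  Position 4: JMP
  Position 5: STORE
  Position 6: MUL <- MATCH
  Position 7: MUL <- MATCH
  Position 8: SUB
  Position 9: STORE
Matches at positions: [2, 6, 7]
Total MUL count: 3

3


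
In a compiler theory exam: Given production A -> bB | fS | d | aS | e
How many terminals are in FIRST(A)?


Production: A -> bB | fS | d | aS | e
Examining each alternative for leading terminals:
  A -> bB : first terminal = 'b'
  A -> fS : first terminal = 'f'
  A -> d : first terminal = 'd'
  A -> aS : first terminal = 'a'
  A -> e : first terminal = 'e'
FIRST(A) = {a, b, d, e, f}
Count: 5

5


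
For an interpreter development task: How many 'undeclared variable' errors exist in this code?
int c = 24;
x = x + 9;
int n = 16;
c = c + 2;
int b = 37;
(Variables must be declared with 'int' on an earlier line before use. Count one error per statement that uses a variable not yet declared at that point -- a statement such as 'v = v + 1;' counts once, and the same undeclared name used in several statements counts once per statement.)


Scanning code line by line:
  Line 1: declare 'c' -> declared = ['c']
  Line 2: use 'x' -> ERROR (undeclared)
  Line 3: declare 'n' -> declared = ['c', 'n']
  Line 4: use 'c' -> OK (declared)
  Line 5: declare 'b' -> declared = ['b', 'c', 'n']
Total undeclared variable errors: 1

1


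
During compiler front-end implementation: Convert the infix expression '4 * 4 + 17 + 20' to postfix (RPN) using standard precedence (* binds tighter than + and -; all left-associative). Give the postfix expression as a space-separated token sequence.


Applying the shunting-yard algorithm:
  Operand 4 -> output
  Push '*' onto operator stack -> op-stack: [*]
  Operand 4 -> output
  See '+' (prec 1); top '*' (prec 2) >= it -> pop '*' to output
  Push '+' onto operator stack -> op-stack: [+]
  Operand 17 -> output
  See '+' (prec 1); top '+' (prec 1) >= it -> pop '+' to output
  Push '+' onto operator stack -> op-stack: [+]
  Operand 20 -> output
  End of input: pop '+' to output
Postfix result: 4 4 * 17 + 20 +

4 4 * 17 + 20 +


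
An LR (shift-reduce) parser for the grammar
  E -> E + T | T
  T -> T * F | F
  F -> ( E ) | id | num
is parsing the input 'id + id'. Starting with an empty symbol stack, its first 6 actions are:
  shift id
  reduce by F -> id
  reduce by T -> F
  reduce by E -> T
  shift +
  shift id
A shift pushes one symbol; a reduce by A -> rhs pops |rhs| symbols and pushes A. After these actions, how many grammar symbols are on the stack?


Tracking the symbol stack through each action:
  Action 1: shift 'id' : push -> stack = [id] (size 1)
  Action 2: reduce by F -> id : pop 1, push F -> stack = [F] (size 1)
  Action 3: reduce by T -> F : pop 1, push T -> stack = [T] (size 1)
  Action 4: reduce by E -> T : pop 1, push E -> stack = [E] (size 1)
  Action 5: shift '+' : push -> stack = [E, +] (size 2)
  Action 6: shift 'id' : push -> stack = [E, +, id] (size 3)
Final stack size: 3

3


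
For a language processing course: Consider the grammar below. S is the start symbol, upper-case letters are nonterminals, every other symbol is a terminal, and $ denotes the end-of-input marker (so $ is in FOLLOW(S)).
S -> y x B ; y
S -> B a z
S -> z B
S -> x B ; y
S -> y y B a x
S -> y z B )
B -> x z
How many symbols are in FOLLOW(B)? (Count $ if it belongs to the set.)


S is the start symbol and does not occur in any rule body, so FOLLOW(S) = {$}.
Examining every occurrence of B in a rule body:
  S -> y x B ; y : B is followed by terminal ';' -> add ';'
  S -> B a z : B is followed by terminal 'a' -> add 'a'
  S -> z B : B is at the right end -> add FOLLOW(S) = {$}
  S -> x B ; y : B is followed by terminal ';' -> add ';' (already in the set)
  S -> y y B a x : B is followed by terminal 'a' -> add 'a' (already in the set)
  S -> y z B ) : B is followed by terminal ')' -> add ')'
  B -> x z : B does not occur in the body -> contributes nothing
FOLLOW(B) = {), ;, a, $}
Count: 4

4


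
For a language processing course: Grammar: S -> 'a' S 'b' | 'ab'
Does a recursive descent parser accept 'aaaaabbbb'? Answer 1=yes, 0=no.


Grammar accepts strings of the form a^n b^n (n >= 1)
Word: 'aaaaabbbb'
Counting: 5 a's and 4 b's
Check: 5 == 4? No
Mismatch: a-count != b-count
Rejected

0


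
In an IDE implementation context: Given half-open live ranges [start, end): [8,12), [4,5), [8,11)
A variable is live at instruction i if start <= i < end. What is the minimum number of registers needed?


Live ranges:
  Var0: [8, 12)
  Var1: [4, 5)
  Var2: [8, 11)
Sweep-line events (position, delta, active):
  pos=4 start -> active=1
  pos=5 end -> active=0
  pos=8 start -> active=1
  pos=8 start -> active=2
  pos=11 end -> active=1
  pos=12 end -> active=0
Maximum simultaneous active: 2
Minimum registers needed: 2

2


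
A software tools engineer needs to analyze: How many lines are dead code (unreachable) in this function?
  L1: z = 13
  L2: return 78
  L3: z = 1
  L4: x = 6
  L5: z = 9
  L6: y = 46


Analyzing control flow:
  L1: reachable (before return)
  L2: reachable (return statement)
  L3: DEAD (after return at L2)
  L4: DEAD (after return at L2)
  L5: DEAD (after return at L2)
  L6: DEAD (after return at L2)
Return at L2, total lines = 6
Dead lines: L3 through L6
Count: 4

4


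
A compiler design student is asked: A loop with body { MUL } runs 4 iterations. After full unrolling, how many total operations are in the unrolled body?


Loop body operations: MUL (1 op per iteration)
Unrolling 4 iterations:
  Iteration 1: MUL (1 ops)
  Iteration 2: MUL (1 ops)
  Iteration 3: MUL (1 ops)
  Iteration 4: MUL (1 ops)
Total: 4 iterations * 1 ops/iter = 4 operations

4


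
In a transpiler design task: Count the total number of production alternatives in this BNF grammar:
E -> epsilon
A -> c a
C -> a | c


Counting alternatives per rule:
  E: 1 alternative(s)
  A: 1 alternative(s)
  C: 2 alternative(s)
Sum: 1 + 1 + 2 = 4

4


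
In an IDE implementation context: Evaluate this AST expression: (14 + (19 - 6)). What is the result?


Expression: (14 + (19 - 6))
Evaluating step by step:
  19 - 6 = 13
  14 + 13 = 27
Result: 27

27


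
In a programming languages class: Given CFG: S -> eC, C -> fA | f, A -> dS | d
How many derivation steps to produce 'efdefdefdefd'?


Grammar: S -> eC, C -> fA | f, A -> dS | d
Deriving 'efdefdefdefd':
Step 1: S -> eC => eC
Step 2: C -> fA => efA
Step 3: A -> dS => efdS
Step 4: S -> eC => efdeC
Step 5: C -> fA => efdefA
Step 6: A -> dS => efdefdS
Step 7: S -> eC => efdefdeC
Step 8: C -> fA => efdefdefA
Step 9: A -> dS => efdefdefdS
Step 10: S -> eC => efdefdefdeC
Step 11: C -> fA => efdefdefdefA
Step 12: A -> d => efdefdefdefd
Total derivation steps: 12

12


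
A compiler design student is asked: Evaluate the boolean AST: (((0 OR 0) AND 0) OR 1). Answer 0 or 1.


Step 1: Evaluate inner node
  0 OR 0 = 0
Step 2: Evaluate next node
  0 AND 0 = 0
Step 3: Evaluate root node
  0 OR 1 = 1

1


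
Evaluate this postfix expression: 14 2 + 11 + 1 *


Processing tokens left to right:
Push 14, Push 2
Pop 14 and 2, compute 14 + 2 = 16, push 16
Push 11
Pop 16 and 11, compute 16 + 11 = 27, push 27
Push 1
Pop 27 and 1, compute 27 * 1 = 27, push 27
Stack result: 27

27


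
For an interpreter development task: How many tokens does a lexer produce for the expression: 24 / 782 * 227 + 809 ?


Scanning '24 / 782 * 227 + 809'
Token 1: '24' -> integer_literal
Token 2: '/' -> operator
Token 3: '782' -> integer_literal
Token 4: '*' -> operator
Token 5: '227' -> integer_literal
Token 6: '+' -> operator
Token 7: '809' -> integer_literal
Total tokens: 7

7


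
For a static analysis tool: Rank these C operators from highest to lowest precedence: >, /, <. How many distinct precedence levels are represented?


Looking up precedence for each operator:
  > -> precedence 4
  / -> precedence 6
  < -> precedence 4
Sorted highest to lowest: /, >, <
Distinct precedence values: [6, 4]
Number of distinct levels: 2

2


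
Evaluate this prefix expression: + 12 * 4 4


Parsing prefix expression: + 12 * 4 4
Step 1: Innermost operation '* 4 4'
  4 * 4 = 16
Step 2: Outer operation '+ 12 [16]'
  12 + 16 = 28

28


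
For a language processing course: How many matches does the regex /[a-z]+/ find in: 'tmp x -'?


Pattern: /[a-z]+/ (identifiers)
Input: 'tmp x -'
Scanning for matches:
  Match 1: 'tmp'
  Match 2: 'x'
Total matches: 2

2


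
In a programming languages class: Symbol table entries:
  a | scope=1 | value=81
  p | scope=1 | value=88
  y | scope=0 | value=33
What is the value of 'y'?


Searching symbol table for 'y':
  a | scope=1 | value=81
  p | scope=1 | value=88
  y | scope=0 | value=33 <- MATCH
Found 'y' at scope 0 with value 33

33


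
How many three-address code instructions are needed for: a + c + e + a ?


Expression: a + c + e + a
Generating three-address code (respecting * over +/- precedence):
  Instruction 1: t1 = a + c
  Instruction 2: t2 = t1 + e
  Instruction 3: t3 = t2 + a
Total instructions: 3

3


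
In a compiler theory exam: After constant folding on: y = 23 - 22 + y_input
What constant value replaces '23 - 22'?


Identifying constant sub-expression:
  Original: y = 23 - 22 + y_input
  23 and 22 are both compile-time constants
  Evaluating: 23 - 22 = 1
  After folding: y = 1 + y_input

1


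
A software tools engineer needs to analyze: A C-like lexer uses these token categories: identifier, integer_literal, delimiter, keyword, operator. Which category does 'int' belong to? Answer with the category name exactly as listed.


Token: 'int'
Checking categories:
  identifier: no
  integer_literal: no
  operator: no
  keyword: YES
  delimiter: no
Category: keyword

keyword


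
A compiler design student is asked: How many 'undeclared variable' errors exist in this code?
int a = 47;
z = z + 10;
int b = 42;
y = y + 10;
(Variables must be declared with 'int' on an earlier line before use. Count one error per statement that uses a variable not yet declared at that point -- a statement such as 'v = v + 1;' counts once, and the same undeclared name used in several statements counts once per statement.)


Scanning code line by line:
  Line 1: declare 'a' -> declared = ['a']
  Line 2: use 'z' -> ERROR (undeclared)
  Line 3: declare 'b' -> declared = ['a', 'b']
  Line 4: use 'y' -> ERROR (undeclared)
Total undeclared variable errors: 2

2


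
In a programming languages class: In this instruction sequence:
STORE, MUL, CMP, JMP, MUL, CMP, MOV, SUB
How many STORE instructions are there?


Scanning instruction sequence for STORE:
  Position 1: STORE <- MATCH
  Position 2: MUL
  Position 3: CMP
  Position 4: JMP
  Position 5: MUL
  Position 6: CMP
  Position 7: MOV
  Position 8: SUB
Matches at positions: [1]
Total STORE count: 1

1


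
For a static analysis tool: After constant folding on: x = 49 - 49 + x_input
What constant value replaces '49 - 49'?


Identifying constant sub-expression:
  Original: x = 49 - 49 + x_input
  49 and 49 are both compile-time constants
  Evaluating: 49 - 49 = 0
  After folding: x = 0 + x_input

0


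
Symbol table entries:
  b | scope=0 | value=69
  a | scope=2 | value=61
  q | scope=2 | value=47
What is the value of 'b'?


Searching symbol table for 'b':
  b | scope=0 | value=69 <- MATCH
  a | scope=2 | value=61
  q | scope=2 | value=47
Found 'b' at scope 0 with value 69

69


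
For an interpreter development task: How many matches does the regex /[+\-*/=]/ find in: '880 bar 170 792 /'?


Pattern: /[+\-*/=]/ (operators)
Input: '880 bar 170 792 /'
Scanning for matches:
  Match 1: '/'
Total matches: 1

1


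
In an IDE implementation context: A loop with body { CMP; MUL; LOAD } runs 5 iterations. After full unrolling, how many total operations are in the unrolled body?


Loop body operations: CMP, MUL, LOAD (3 ops per iteration)
Unrolling 5 iterations:
  Iteration 1: CMP, MUL, LOAD (3 ops)
  Iteration 2: CMP, MUL, LOAD (3 ops)
  Iteration 3: CMP, MUL, LOAD (3 ops)
  Iteration 4: CMP, MUL, LOAD (3 ops)
  Iteration 5: CMP, MUL, LOAD (3 ops)
Total: 5 iterations * 3 ops/iter = 15 operations

15


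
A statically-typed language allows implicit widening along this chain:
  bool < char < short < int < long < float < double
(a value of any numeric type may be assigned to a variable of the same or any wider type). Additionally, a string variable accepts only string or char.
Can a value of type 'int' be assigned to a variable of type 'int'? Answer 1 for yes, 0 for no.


Target variable type: int
Source value type: int
Numeric ranks: int=3, int=3
Widening allowed iff rank(source) <= rank(target): 3 <= 3? Yes
Result: 1

1


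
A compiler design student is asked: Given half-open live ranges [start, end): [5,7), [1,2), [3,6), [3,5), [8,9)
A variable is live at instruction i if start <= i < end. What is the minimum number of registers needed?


Live ranges:
  Var0: [5, 7)
  Var1: [1, 2)
  Var2: [3, 6)
  Var3: [3, 5)
  Var4: [8, 9)
Sweep-line events (position, delta, active):
  pos=1 start -> active=1
  pos=2 end -> active=0
  pos=3 start -> active=1
  pos=3 start -> active=2
  pos=5 end -> active=1
  pos=5 start -> active=2
  pos=6 end -> active=1
  pos=7 end -> active=0
  pos=8 start -> active=1
  pos=9 end -> active=0
Maximum simultaneous active: 2
Minimum registers needed: 2

2


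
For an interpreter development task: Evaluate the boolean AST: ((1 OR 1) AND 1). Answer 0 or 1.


Step 1: Evaluate inner node
  1 OR 1 = 1
Step 2: Evaluate root node
  1 AND 1 = 1

1


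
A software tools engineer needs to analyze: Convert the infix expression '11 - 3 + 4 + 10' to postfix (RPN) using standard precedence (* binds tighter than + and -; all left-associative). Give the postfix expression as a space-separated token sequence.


Applying the shunting-yard algorithm:
  Operand 11 -> output
  Push '-' onto operator stack -> op-stack: [-]
  Operand 3 -> output
  See '+' (prec 1); top '-' (prec 1) >= it -> pop '-' to output
  Push '+' onto operator stack -> op-stack: [+]
  Operand 4 -> output
  See '+' (prec 1); top '+' (prec 1) >= it -> pop '+' to output
  Push '+' onto operator stack -> op-stack: [+]
  Operand 10 -> output
  End of input: pop '+' to output
Postfix result: 11 3 - 4 + 10 +

11 3 - 4 + 10 +


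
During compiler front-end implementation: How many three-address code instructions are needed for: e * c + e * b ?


Expression: e * c + e * b
Generating three-address code (respecting * over +/- precedence):
  Instruction 1: t1 = e * c
  Instruction 2: t2 = e * b
  Instruction 3: t3 = t1 + t2
Total instructions: 3

3


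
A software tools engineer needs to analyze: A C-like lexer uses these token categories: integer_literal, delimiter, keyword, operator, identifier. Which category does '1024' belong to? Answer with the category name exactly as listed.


Token: '1024'
Checking categories:
  identifier: no
  integer_literal: YES
  operator: no
  keyword: no
  delimiter: no
Category: integer_literal

integer_literal


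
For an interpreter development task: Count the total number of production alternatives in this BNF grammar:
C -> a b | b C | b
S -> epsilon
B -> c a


Counting alternatives per rule:
  C: 3 alternative(s)
  S: 1 alternative(s)
  B: 1 alternative(s)
Sum: 3 + 1 + 1 = 5

5


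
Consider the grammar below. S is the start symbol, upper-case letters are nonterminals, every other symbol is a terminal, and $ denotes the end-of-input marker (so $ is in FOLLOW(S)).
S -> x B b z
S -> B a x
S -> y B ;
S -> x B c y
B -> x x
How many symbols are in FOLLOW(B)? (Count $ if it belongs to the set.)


S is the start symbol and does not occur in any rule body, so FOLLOW(S) = {$}.
Examining every occurrence of B in a rule body:
  S -> x B b z : B is followed by terminal 'b' -> add 'b'
  S -> B a x : B is followed by terminal 'a' -> add 'a'
  S -> y B ; : B is followed by terminal ';' -> add ';'
  S -> x B c y : B is followed by terminal 'c' -> add 'c'
  B -> x x : B does not occur in the body -> contributes nothing
FOLLOW(B) = {;, a, b, c}
Count: 4

4


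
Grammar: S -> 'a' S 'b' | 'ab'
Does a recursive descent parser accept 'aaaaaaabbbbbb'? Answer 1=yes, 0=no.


Grammar accepts strings of the form a^n b^n (n >= 1)
Word: 'aaaaaaabbbbbb'
Counting: 7 a's and 6 b's
Check: 7 == 6? No
Mismatch: a-count != b-count
Rejected

0


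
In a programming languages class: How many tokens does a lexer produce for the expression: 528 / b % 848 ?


Scanning '528 / b % 848'
Token 1: '528' -> integer_literal
Token 2: '/' -> operator
Token 3: 'b' -> identifier
Token 4: '%' -> operator
Token 5: '848' -> integer_literal
Total tokens: 5

5


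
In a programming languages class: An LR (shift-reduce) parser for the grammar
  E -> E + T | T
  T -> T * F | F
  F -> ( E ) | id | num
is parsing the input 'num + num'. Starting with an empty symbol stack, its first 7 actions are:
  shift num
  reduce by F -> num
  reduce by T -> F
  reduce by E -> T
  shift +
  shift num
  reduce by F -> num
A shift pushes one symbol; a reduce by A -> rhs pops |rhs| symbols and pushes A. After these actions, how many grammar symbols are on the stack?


Tracking the symbol stack through each action:
  Action 1: shift 'num' : push -> stack = [num] (size 1)
  Action 2: reduce by F -> num : pop 1, push F -> stack = [F] (size 1)
  Action 3: reduce by T -> F : pop 1, push T -> stack = [T] (size 1)
  Action 4: reduce by E -> T : pop 1, push E -> stack = [E] (size 1)
  Action 5: shift '+' : push -> stack = [E, +] (size 2)
  Action 6: shift 'num' : push -> stack = [E, +, num] (size 3)
  Action 7: reduce by F -> num : pop 1, push F -> stack = [E, +, F] (size 3)
Final stack size: 3

3


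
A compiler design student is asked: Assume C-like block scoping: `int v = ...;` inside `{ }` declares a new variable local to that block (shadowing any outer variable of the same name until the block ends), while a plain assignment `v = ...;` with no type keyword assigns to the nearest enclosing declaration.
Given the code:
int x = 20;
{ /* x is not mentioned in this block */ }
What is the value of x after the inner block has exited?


Analyzing scoping rules:
Outer scope: declares x = 20
Inner block: x is neither redeclared nor assigned -> unchanged
After the block -> 20
Result: 20

20


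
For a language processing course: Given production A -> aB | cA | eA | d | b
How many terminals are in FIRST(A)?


Production: A -> aB | cA | eA | d | b
Examining each alternative for leading terminals:
  A -> aB : first terminal = 'a'
  A -> cA : first terminal = 'c'
  A -> eA : first terminal = 'e'
  A -> d : first terminal = 'd'
  A -> b : first terminal = 'b'
FIRST(A) = {a, b, c, d, e}
Count: 5

5


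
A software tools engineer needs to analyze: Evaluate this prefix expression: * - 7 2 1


Parsing prefix expression: * - 7 2 1
Step 1: Innermost operation '- 7 2'
  7 - 2 = 5
Step 2: Outer operation '* [5] 1'
  5 * 1 = 5

5


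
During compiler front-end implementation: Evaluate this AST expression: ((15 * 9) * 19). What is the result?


Expression: ((15 * 9) * 19)
Evaluating step by step:
  15 * 9 = 135
  135 * 19 = 2565
Result: 2565

2565


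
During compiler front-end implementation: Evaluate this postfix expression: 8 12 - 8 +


Processing tokens left to right:
Push 8, Push 12
Pop 8 and 12, compute 8 - 12 = -4, push -4
Push 8
Pop -4 and 8, compute -4 + 8 = 4, push 4
Stack result: 4

4


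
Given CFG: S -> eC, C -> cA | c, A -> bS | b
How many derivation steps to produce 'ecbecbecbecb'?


Grammar: S -> eC, C -> cA | c, A -> bS | b
Deriving 'ecbecbecbecb':
Step 1: S -> eC => eC
Step 2: C -> cA => ecA
Step 3: A -> bS => ecbS
Step 4: S -> eC => ecbeC
Step 5: C -> cA => ecbecA
Step 6: A -> bS => ecbecbS
Step 7: S -> eC => ecbecbeC
Step 8: C -> cA => ecbecbecA
Step 9: A -> bS => ecbecbecbS
Step 10: S -> eC => ecbecbecbeC
Step 11: C -> cA => ecbecbecbecA
Step 12: A -> b => ecbecbecbecb
Total derivation steps: 12

12


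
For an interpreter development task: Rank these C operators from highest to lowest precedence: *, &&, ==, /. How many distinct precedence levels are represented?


Looking up precedence for each operator:
  * -> precedence 6
  && -> precedence 2
  == -> precedence 3
  / -> precedence 6
Sorted highest to lowest: *, /, ==, &&
Distinct precedence values: [6, 3, 2]
Number of distinct levels: 3

3


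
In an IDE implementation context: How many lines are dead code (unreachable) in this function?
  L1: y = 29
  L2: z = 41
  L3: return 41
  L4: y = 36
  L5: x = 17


Analyzing control flow:
  L1: reachable (before return)
  L2: reachable (before return)
  L3: reachable (return statement)
  L4: DEAD (after return at L3)
  L5: DEAD (after return at L3)
Return at L3, total lines = 5
Dead lines: L4 through L5
Count: 2

2


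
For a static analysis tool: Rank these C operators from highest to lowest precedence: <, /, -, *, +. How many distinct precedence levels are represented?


Looking up precedence for each operator:
  < -> precedence 4
  / -> precedence 6
  - -> precedence 5
  * -> precedence 6
  + -> precedence 5
Sorted highest to lowest: /, *, -, +, <
Distinct precedence values: [6, 5, 4]
Number of distinct levels: 3

3


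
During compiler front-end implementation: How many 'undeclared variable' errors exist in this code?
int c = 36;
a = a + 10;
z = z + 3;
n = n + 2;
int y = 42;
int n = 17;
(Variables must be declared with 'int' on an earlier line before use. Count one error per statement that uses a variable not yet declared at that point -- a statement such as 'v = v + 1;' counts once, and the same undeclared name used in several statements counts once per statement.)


Scanning code line by line:
  Line 1: declare 'c' -> declared = ['c']
  Line 2: use 'a' -> ERROR (undeclared)
  Line 3: use 'z' -> ERROR (undeclared)
  Line 4: use 'n' -> ERROR (undeclared)
  Line 5: declare 'y' -> declared = ['c', 'y']
  Line 6: declare 'n' -> declared = ['c', 'n', 'y']
Total undeclared variable errors: 3

3


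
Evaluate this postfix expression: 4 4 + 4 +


Processing tokens left to right:
Push 4, Push 4
Pop 4 and 4, compute 4 + 4 = 8, push 8
Push 4
Pop 8 and 4, compute 8 + 4 = 12, push 12
Stack result: 12

12


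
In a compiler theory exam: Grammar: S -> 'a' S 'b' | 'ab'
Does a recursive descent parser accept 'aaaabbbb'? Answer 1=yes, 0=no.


Grammar accepts strings of the form a^n b^n (n >= 1)
Word: 'aaaabbbb'
Counting: 4 a's and 4 b's
Check: 4 == 4? Yes
Derivation (S -> aSb applied 3 time(s), then S -> ab): S => aSb => aaSbb => aaaSbbb => aaaabbbb
Accepted

1


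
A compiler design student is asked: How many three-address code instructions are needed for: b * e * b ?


Expression: b * e * b
Generating three-address code (respecting * over +/- precedence):
  Instruction 1: t1 = b * e
  Instruction 2: t2 = t1 * b
Total instructions: 2

2


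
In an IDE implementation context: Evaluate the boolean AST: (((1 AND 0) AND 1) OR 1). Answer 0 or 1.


Step 1: Evaluate inner node
  1 AND 0 = 0
Step 2: Evaluate next node
  0 AND 1 = 0
Step 3: Evaluate root node
  0 OR 1 = 1

1


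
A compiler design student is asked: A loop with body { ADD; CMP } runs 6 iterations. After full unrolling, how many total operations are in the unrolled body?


Loop body operations: ADD, CMP (2 ops per iteration)
Unrolling 6 iterations:
  Iteration 1: ADD, CMP (2 ops)
  Iteration 2: ADD, CMP (2 ops)
  Iteration 3: ADD, CMP (2 ops)
  Iteration 4: ADD, CMP (2 ops)
  Iteration 5: ADD, CMP (2 ops)
  Iteration 6: ADD, CMP (2 ops)
Total: 6 iterations * 2 ops/iter = 12 operations

12


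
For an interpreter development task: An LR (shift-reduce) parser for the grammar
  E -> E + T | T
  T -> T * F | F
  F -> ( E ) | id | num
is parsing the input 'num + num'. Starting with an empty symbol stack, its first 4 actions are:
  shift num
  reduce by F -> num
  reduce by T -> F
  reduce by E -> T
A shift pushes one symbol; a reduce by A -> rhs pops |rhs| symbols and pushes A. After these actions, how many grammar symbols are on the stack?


Tracking the symbol stack through each action:
  Action 1: shift 'num' : push -> stack = [num] (size 1)
  Action 2: reduce by F -> num : pop 1, push F -> stack = [F] (size 1)
  Action 3: reduce by T -> F : pop 1, push T -> stack = [T] (size 1)
  Action 4: reduce by E -> T : pop 1, push E -> stack = [E] (size 1)
Final stack size: 1

1


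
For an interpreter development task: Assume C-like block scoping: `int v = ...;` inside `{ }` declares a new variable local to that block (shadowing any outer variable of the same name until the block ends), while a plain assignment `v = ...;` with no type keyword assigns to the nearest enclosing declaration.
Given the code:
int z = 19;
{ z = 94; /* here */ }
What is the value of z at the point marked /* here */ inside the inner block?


Analyzing scoping rules:
Outer scope: declares z = 19
Inner block: 'z = 94;' has no type keyword, so it is an assignment to the outer z (no shadowing)
Inside the block, after the assignment -> 94
Result: 94

94
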